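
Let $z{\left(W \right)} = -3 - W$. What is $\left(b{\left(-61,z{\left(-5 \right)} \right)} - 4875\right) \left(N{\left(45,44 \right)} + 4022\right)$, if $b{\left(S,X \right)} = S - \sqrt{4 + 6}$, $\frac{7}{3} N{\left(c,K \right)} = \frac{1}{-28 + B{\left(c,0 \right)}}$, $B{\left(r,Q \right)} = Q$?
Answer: $- \frac{972773306}{49} - \frac{788309 \sqrt{10}}{196} \approx -1.9865 \cdot 10^{7}$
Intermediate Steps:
$N{\left(c,K \right)} = - \frac{3}{196}$ ($N{\left(c,K \right)} = \frac{3}{7 \left(-28 + 0\right)} = \frac{3}{7 \left(-28\right)} = \frac{3}{7} \left(- \frac{1}{28}\right) = - \frac{3}{196}$)
$b{\left(S,X \right)} = S - \sqrt{10}$
$\left(b{\left(-61,z{\left(-5 \right)} \right)} - 4875\right) \left(N{\left(45,44 \right)} + 4022\right) = \left(\left(-61 - \sqrt{10}\right) - 4875\right) \left(- \frac{3}{196} + 4022\right) = \left(-4936 - \sqrt{10}\right) \frac{788309}{196} = - \frac{972773306}{49} - \frac{788309 \sqrt{10}}{196}$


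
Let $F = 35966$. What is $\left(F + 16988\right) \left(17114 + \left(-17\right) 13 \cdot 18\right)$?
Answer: $695603744$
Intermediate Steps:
$\left(F + 16988\right) \left(17114 + \left(-17\right) 13 \cdot 18\right) = \left(35966 + 16988\right) \left(17114 + \left(-17\right) 13 \cdot 18\right) = 52954 \left(17114 - 3978\right) = 52954 \cdot 13136 = 695603744$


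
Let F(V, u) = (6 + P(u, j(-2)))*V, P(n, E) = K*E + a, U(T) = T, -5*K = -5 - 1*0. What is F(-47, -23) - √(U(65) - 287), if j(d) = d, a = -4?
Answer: -I*√222 ≈ -14.9*I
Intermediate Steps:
K = 1 (K = -(-5 - 1*0)/5 = -(-5 + 0)/5 = -⅕*(-5) = 1)
P(n, E) = -4 + E (P(n, E) = 1*E - 4 = E - 4 = -4 + E)
F(V, u) = 0 (F(V, u) = (6 + (-4 - 2))*V = (6 - 6)*V = 0*V = 0)
F(-47, -23) - √(U(65) - 287) = 0 - √(65 - 287) = 0 - √(-222) = 0 - I*√222 = -I*√222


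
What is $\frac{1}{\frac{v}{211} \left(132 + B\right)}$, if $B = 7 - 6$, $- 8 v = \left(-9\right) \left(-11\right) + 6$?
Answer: $- \frac{1688}{13965} \approx -0.12087$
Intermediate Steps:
$v = - \frac{105}{8}$ ($v = - \frac{\left(-9\right) \left(-11\right) + 6}{8} = - \frac{99 + 6}{8} = \left(- \frac{1}{8}\right) 105 = - \frac{105}{8} \approx -13.125$)
$B = 1$ ($B = 7 - 6 = 1$)
$\frac{1}{\frac{v}{211} \left(132 + B\right)} = \frac{1}{- \frac{105}{8 \cdot 211} \left(132 + 1\right)} = \frac{1}{\left(- \frac{105}{8}\right) \frac{1}{211} \cdot 133} = \frac{1}{\left(- \frac{105}{1688}\right) 133} = \frac{1}{- \frac{13965}{1688}} = - \frac{1688}{13965}$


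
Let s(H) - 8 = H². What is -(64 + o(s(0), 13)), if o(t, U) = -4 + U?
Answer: -73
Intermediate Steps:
s(H) = 8 + H²
-(64 + o(s(0), 13)) = -(64 + (-4 + 13)) = -(64 + 9) = -1*73 = -73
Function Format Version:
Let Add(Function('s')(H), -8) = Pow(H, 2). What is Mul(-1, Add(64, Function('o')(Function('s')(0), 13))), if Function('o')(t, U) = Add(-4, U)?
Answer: -73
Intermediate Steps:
Function('s')(H) = Add(8, Pow(H, 2))
Mul(-1, Add(64, Function('o')(Function('s')(0), 13))) = Mul(-1, Add(64, Add(-4, 13))) = Mul(-1, Add(64, 9)) = Mul(-1, 73) = -73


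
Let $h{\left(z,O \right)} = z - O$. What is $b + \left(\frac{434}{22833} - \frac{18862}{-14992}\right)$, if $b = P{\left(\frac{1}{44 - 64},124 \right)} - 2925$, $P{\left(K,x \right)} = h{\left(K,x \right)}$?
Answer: $- \frac{2608225613767}{855780840} \approx -3047.8$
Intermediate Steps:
$P{\left(K,x \right)} = K - x$
$b = - \frac{60981}{20}$ ($b = \left(\frac{1}{44 - 64} - 124\right) - 2925 = \left(\frac{1}{-20} - 124\right) - 2925 = \left(- \frac{1}{20} - 124\right) - 2925 = - \frac{2481}{20} - 2925 = - \frac{60981}{20} \approx -3049.1$)
$b + \left(\frac{434}{22833} - \frac{18862}{-14992}\right) = - \frac{60981}{20} + \left(\frac{434}{22833} - \frac{18862}{-14992}\right) = - \frac{60981}{20} + \left(434 \cdot \frac{1}{22833} - - \frac{9431}{7496}\right) = - \frac{60981}{20} + \left(\frac{434}{22833} + \frac{9431}{7496}\right) = - \frac{60981}{20} + \frac{218591287}{171156168} = - \frac{2608225613767}{855780840}$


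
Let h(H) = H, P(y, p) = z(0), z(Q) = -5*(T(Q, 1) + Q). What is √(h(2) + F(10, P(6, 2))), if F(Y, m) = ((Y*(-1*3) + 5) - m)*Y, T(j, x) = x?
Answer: 3*I*√22 ≈ 14.071*I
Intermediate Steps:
z(Q) = -5 - 5*Q (z(Q) = -5*(1 + Q) = -5 - 5*Q)
P(y, p) = -5 (P(y, p) = -5 - 5*0 = -5 + 0 = -5)
F(Y, m) = Y*(5 - m - 3*Y) (F(Y, m) = ((Y*(-3) + 5) - m)*Y = ((-3*Y + 5) - m)*Y = ((5 - 3*Y) - m)*Y = (5 - m - 3*Y)*Y = Y*(5 - m - 3*Y))
√(h(2) + F(10, P(6, 2))) = √(2 + 10*(5 - 1*(-5) - 3*10)) = √(2 + 10*(5 + 5 - 30)) = √(2 + 10*(-20)) = √(2 - 200) = √(-198) = 3*I*√22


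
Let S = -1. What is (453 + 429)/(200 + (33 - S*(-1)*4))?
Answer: 882/229 ≈ 3.8515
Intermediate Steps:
(453 + 429)/(200 + (33 - S*(-1)*4)) = (453 + 429)/(200 + (33 - (-1*(-1))*4)) = 882/(200 + (33 - 4)) = 882/(200 + 29) = 882/229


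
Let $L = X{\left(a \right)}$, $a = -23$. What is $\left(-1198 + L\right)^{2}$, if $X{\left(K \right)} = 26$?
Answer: $1373584$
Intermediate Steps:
$L = 26$
$\left(-1198 + L\right)^{2} = \left(-1198 + 26\right)^{2} = \left(-1172\right)^{2} = 1373584$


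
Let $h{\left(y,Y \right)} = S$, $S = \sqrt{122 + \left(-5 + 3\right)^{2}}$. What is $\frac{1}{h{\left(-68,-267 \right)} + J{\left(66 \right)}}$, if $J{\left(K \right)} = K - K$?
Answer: $\frac{\sqrt{14}}{42} \approx 0.089087$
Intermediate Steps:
$S = 3 \sqrt{14}$ ($S = \sqrt{122 + \left(-2\right)^{2}} = \sqrt{122 + 4} = \sqrt{126} = 3 \sqrt{14} \approx 11.225$)
$h{\left(y,Y \right)} = 3 \sqrt{14}$
$J{\left(K \right)} = 0$
$\frac{1}{h{\left(-68,-267 \right)} + J{\left(66 \right)}} = \frac{1}{3 \sqrt{14} + 0} = \frac{1}{3 \sqrt{14}} = \frac{\sqrt{14}}{42}$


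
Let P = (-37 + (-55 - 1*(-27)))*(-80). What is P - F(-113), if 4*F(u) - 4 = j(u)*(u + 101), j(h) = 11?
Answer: 5232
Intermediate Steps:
F(u) = 1115/4 + 11*u/4 (F(u) = 1 + (11*(u + 101))/4 = 1 + (11*(101 + u))/4 = 1 + (1111 + 11*u)/4 = 1 + (1111/4 + 11*u/4) = 1115/4 + 11*u/4)
P = 5200 (P = (-37 + (-55 + 27))*(-80) = (-37 - 28)*(-80) = -65*(-80) = 5200)
P - F(-113) = 5200 - (1115/4 + (11/4)*(-113)) = 5200 - (1115/4 - 1243/4) = 5200 - 1*(-32) = 5200 + 32 = 5232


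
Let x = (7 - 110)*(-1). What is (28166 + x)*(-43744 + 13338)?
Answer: -859547214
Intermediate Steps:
x = 103 (x = -103*(-1) = 103)
(28166 + x)*(-43744 + 13338) = (28166 + 103)*(-43744 + 13338) = 28269*(-30406) = -859547214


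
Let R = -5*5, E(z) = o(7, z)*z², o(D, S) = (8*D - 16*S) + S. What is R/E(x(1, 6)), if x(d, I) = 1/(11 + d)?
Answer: -4800/73 ≈ -65.753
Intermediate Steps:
o(D, S) = -15*S + 8*D (o(D, S) = (-16*S + 8*D) + S = -15*S + 8*D)
E(z) = z²*(56 - 15*z) (E(z) = (-15*z + 8*7)*z² = (-15*z + 56)*z² = (56 - 15*z)*z² = z²*(56 - 15*z))
R = -25
R/E(x(1, 6)) = -25*(11 + 1)²/(56 - 15/(11 + 1)) = -25*144/(56 - 15/12) = -25*144/(56 - 15*1/12) = -25*144/(56 - 5/4) = -25/((1/144)*(219/4)) = -25/73/192 = -25*192/73 = -4800/73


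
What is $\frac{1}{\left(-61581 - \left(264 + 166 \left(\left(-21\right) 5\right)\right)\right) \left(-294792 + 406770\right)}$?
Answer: $- \frac{1}{4973502870} \approx -2.0107 \cdot 10^{-10}$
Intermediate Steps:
$\frac{1}{\left(-61581 - \left(264 + 166 \left(\left(-21\right) 5\right)\right)\right) \left(-294792 + 406770\right)} = \frac{1}{\left(-61581 - -17166\right) 111978} = \frac{1}{\left(-61581 + \left(17430 - 264\right)\right) 111978} = \frac{1}{\left(-61581 + 17166\right) 111978} = \frac{1}{\left(-44415\right) 111978} = \frac{1}{-4973502870} = - \frac{1}{4973502870}$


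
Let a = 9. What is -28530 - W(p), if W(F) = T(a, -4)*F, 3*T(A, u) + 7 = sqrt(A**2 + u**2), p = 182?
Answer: -84316/3 - 182*sqrt(97)/3 ≈ -28703.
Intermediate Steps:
T(A, u) = -7/3 + sqrt(A**2 + u**2)/3
W(F) = F*(-7/3 + sqrt(97)/3) (W(F) = (-7/3 + sqrt(9**2 + (-4)**2)/3)*F = (-7/3 + sqrt(81 + 16)/3)*F = (-7/3 + sqrt(97)/3)*F = F*(-7/3 + sqrt(97)/3))
-28530 - W(p) = -28530 - 182*(-7 + sqrt(97))/3 = -28530 - (-1274/3 + 182*sqrt(97)/3) = -28530 + (1274/3 - 182*sqrt(97)/3) = -84316/3 - 182*sqrt(97)/3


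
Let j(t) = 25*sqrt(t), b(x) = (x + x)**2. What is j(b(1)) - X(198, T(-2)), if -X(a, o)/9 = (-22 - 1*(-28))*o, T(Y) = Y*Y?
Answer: 266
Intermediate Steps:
b(x) = 4*x**2 (b(x) = (2*x)**2 = 4*x**2)
T(Y) = Y**2
X(a, o) = -54*o (X(a, o) = -9*(-22 - 1*(-28))*o = -9*(-22 + 28)*o = -54*o)
j(b(1)) - X(198, T(-2)) = 25*sqrt(4*1**2) - (-54)*(-2)**2 = 25*sqrt(4*1) - (-54)*4 = 25*sqrt(4) - 1*(-216) = 25*2 + 216 = 50 + 216 = 266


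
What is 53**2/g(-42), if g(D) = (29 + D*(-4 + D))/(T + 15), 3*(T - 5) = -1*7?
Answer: 2809/111 ≈ 25.306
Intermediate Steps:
T = 8/3 (T = 5 + (-1*7)/3 = 5 + (1/3)*(-7) = 5 - 7/3 = 8/3 ≈ 2.6667)
g(D) = 87/53 + 3*D*(-4 + D)/53 (g(D) = (29 + D*(-4 + D))/(8/3 + 15) = (29 + D*(-4 + D))/(53/3) = (29 + D*(-4 + D))*(3/53) = 87/53 + 3*D*(-4 + D)/53)
53**2/g(-42) = 53**2/(87/53 - 12/53*(-42) + (3/53)*(-42)**2) = 2809/(87/53 + 504/53 + (3/53)*1764) = 2809/(87/53 + 504/53 + 5292/53) = 2809/111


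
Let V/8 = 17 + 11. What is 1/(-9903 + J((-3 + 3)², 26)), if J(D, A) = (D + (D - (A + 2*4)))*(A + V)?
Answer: -1/18403 ≈ -5.4339e-5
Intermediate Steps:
V = 224 (V = 8*(17 + 11) = 8*28 = 224)
J(D, A) = (224 + A)*(-8 - A + 2*D) (J(D, A) = (D + (D - (A + 2*4)))*(A + 224) = (D + (D - (A + 8)))*(224 + A) = (D + (D - (8 + A)))*(224 + A) = (D + (D + (-8 - A)))*(224 + A) = (D + (-8 + D - A))*(224 + A) = (-8 - A + 2*D)*(224 + A) = (224 + A)*(-8 - A + 2*D))
1/(-9903 + J((-3 + 3)², 26)) = 1/(-9903 + (-1792 - 1*26² - 232*26 + 448*(-3 + 3)² + 2*26*(-3 + 3)²)) = 1/(-9903 + (-1792 - 1*676 - 6032 + 448*0² + 2*26*0²)) = 1/(-9903 + (-1792 - 676 - 6032 + 448*0 + 2*26*0)) = 1/(-9903 + (-1792 - 676 - 6032 + 0 + 0)) = 1/(-9903 - 8500) = 1/(-18403) = -1/18403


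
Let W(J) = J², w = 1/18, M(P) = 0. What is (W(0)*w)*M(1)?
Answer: 0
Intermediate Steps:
w = 1/18 ≈ 0.055556
(W(0)*w)*M(1) = (0²*(1/18))*0 = (0*(1/18))*0 = 0*0 = 0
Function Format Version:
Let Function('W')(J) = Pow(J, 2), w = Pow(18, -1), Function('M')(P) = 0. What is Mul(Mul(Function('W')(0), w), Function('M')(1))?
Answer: 0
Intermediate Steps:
w = Rational(1, 18) ≈ 0.055556
Mul(Mul(Function('W')(0), w), Function('M')(1)) = Mul(Mul(Pow(0, 2), Rational(1, 18)), 0) = Mul(Mul(0, Rational(1, 18)), 0) = Mul(0, 0) = 0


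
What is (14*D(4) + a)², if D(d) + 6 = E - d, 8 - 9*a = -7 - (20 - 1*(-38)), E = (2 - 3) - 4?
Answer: 3301489/81 ≈ 40759.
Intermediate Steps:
E = -5 (E = -1 - 4 = -5)
a = 73/9 (a = 8/9 - (-7 - (20 - 1*(-38)))/9 = 8/9 - (-7 - (20 + 38))/9 = 8/9 - (-7 - 1*58)/9 = 8/9 - (-7 - 58)/9 = 8/9 - ⅑*(-65) = 8/9 + 65/9 = 73/9 ≈ 8.1111)
D(d) = -11 - d (D(d) = -6 + (-5 - d) = -11 - d)
(14*D(4) + a)² = (14*(-11 - 1*4) + 73/9)² = (14*(-11 - 4) + 73/9)² = (14*(-15) + 73/9)² = (-210 + 73/9)² = (-1817/9)² = 3301489/81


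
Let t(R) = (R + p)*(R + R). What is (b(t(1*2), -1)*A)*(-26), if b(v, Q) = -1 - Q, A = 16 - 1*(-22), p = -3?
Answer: 0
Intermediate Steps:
t(R) = 2*R*(-3 + R) (t(R) = (R - 3)*(R + R) = (-3 + R)*(2*R) = 2*R*(-3 + R))
A = 38 (A = 16 + 22 = 38)
(b(t(1*2), -1)*A)*(-26) = ((-1 - 1*(-1))*38)*(-26) = ((-1 + 1)*38)*(-26) = (0*38)*(-26) = 0*(-26) = 0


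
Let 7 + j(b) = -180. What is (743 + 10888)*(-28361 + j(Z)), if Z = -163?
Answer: -332041788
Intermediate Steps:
j(b) = -187 (j(b) = -7 - 180 = -187)
(743 + 10888)*(-28361 + j(Z)) = (743 + 10888)*(-28361 - 187) = 11631*(-28548) = -332041788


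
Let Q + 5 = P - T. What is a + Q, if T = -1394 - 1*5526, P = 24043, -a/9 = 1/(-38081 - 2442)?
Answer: 1254511043/40523 ≈ 30958.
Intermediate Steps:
a = 9/40523 (a = -9/(-38081 - 2442) = -9/(-40523) = -9*(-1/40523) = 9/40523 ≈ 0.00022210)
T = -6920 (T = -1394 - 5526 = -6920)
Q = 30958 (Q = -5 + (24043 - 1*(-6920)) = -5 + (24043 + 6920) = -5 + 30963 = 30958)
a + Q = 9/40523 + 30958 = 1254511043/40523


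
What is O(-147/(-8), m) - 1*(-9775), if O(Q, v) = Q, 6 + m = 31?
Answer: 78347/8 ≈ 9793.4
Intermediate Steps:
m = 25 (m = -6 + 31 = 25)
O(-147/(-8), m) - 1*(-9775) = -147/(-8) - 1*(-9775) = -147*(-⅛) + 9775 = 147/8 + 9775 = 78347/8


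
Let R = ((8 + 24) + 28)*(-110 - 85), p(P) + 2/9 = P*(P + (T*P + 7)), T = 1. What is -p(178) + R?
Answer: -686824/9 ≈ -76314.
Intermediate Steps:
p(P) = -2/9 + P*(7 + 2*P) (p(P) = -2/9 + P*(P + (1*P + 7)) = -2/9 + P*(P + (P + 7)) = -2/9 + P*(P + (7 + P)) = -2/9 + P*(7 + 2*P))
R = -11700 (R = (32 + 28)*(-195) = 60*(-195) = -11700)
-p(178) + R = -(-2/9 + 2*178**2 + 7*178) - 11700 = -(-2/9 + 2*31684 + 1246) - 11700 = -(-2/9 + 63368 + 1246) - 11700 = -1*581524/9 - 11700 = -581524/9 - 11700 = -686824/9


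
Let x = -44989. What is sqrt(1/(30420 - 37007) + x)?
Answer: 4*I*sqrt(122000521083)/6587 ≈ 212.11*I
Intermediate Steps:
sqrt(1/(30420 - 37007) + x) = sqrt(1/(30420 - 37007) - 44989) = sqrt(1/(-6587) - 44989) = sqrt(-1/6587 - 44989) = sqrt(-296342544/6587) = 4*I*sqrt(122000521083)/6587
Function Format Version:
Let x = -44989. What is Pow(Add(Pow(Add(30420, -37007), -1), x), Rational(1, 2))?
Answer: Mul(Rational(4, 6587), I, Pow(122000521083, Rational(1, 2))) ≈ Mul(212.11, I)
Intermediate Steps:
Pow(Add(Pow(Add(30420, -37007), -1), x), Rational(1, 2)) = Pow(Add(Pow(Add(30420, -37007), -1), -44989), Rational(1, 2)) = Pow(Add(Pow(-6587, -1), -44989), Rational(1, 2)) = Pow(Add(Rational(-1, 6587), -44989), Rational(1, 2)) = Pow(Rational(-296342544, 6587), Rational(1, 2)) = Mul(Rational(4, 6587), I, Pow(122000521083, Rational(1, 2)))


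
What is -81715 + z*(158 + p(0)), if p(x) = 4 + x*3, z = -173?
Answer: -109741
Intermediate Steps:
p(x) = 4 + 3*x
-81715 + z*(158 + p(0)) = -81715 - 173*(158 + (4 + 3*0)) = -81715 - 173*(158 + (4 + 0)) = -81715 - 173*(158 + 4) = -81715 - 173*162 = -81715 - 28026 = -109741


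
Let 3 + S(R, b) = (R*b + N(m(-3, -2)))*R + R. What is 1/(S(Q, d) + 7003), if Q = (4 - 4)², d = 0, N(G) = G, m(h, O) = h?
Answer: 1/7000 ≈ 0.00014286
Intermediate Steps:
Q = 0 (Q = 0² = 0)
S(R, b) = -3 + R + R*(-3 + R*b) (S(R, b) = -3 + ((R*b - 3)*R + R) = -3 + ((-3 + R*b)*R + R) = -3 + (R*(-3 + R*b) + R) = -3 + (R + R*(-3 + R*b)) = -3 + R + R*(-3 + R*b))
1/(S(Q, d) + 7003) = 1/((-3 - 2*0 + 0*0²) + 7003) = 1/((-3 + 0 + 0*0) + 7003) = 1/((-3 + 0 + 0) + 7003) = 1/(-3 + 7003) = 1/7000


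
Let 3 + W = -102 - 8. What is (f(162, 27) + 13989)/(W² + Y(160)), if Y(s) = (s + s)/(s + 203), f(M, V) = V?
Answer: 5087808/4635467 ≈ 1.0976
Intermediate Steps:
W = -113 (W = -3 + (-102 - 8) = -3 - 110 = -113)
Y(s) = 2*s/(203 + s) (Y(s) = (2*s)/(203 + s) = 2*s/(203 + s))
(f(162, 27) + 13989)/(W² + Y(160)) = (27 + 13989)/((-113)² + 2*160/(203 + 160)) = 14016/(12769 + 2*160/363) = 14016/(12769 + 2*160*(1/363)) = 14016/(12769 + 320/363) = 14016/(4635467/363) = 14016*(363/4635467) = 5087808/4635467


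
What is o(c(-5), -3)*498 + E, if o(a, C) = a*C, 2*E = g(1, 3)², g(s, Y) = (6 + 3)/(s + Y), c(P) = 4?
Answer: -191151/32 ≈ -5973.5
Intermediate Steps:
g(s, Y) = 9/(Y + s)
E = 81/32 (E = (9/(3 + 1))²/2 = (9/4)²/2 = (½)*(81/16) = 81/32 ≈ 2.5313)
o(a, C) = C*a
o(c(-5), -3)*498 + E = -3*4*498 + 81/32 = -12*498 + 81/32 = -5976 + 81/32 = -191151/32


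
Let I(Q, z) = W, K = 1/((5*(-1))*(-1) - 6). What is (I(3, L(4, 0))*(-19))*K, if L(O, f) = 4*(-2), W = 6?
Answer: 114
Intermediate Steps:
K = -1 (K = 1/(-5*(-1) - 6) = 1/(5 - 6) = 1/(-1) = -1)
L(O, f) = -8
I(Q, z) = 6
(I(3, L(4, 0))*(-19))*K = (6*(-19))*(-1) = -114*(-1) = 114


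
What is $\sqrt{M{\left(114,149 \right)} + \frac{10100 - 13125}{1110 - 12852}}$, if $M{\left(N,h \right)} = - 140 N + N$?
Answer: $\frac{i \sqrt{2184724821594}}{11742} \approx 125.88 i$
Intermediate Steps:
$M{\left(N,h \right)} = - 139 N$
$\sqrt{M{\left(114,149 \right)} + \frac{10100 - 13125}{1110 - 12852}} = \sqrt{\left(-139\right) 114 + \frac{10100 - 13125}{1110 - 12852}} = \sqrt{-15846 - \frac{3025}{-11742}} = \sqrt{-15846 - - \frac{3025}{11742}} = \sqrt{-15846 + \frac{3025}{11742}} = \sqrt{- \frac{186060707}{11742}} = \frac{i \sqrt{2184724821594}}{11742}$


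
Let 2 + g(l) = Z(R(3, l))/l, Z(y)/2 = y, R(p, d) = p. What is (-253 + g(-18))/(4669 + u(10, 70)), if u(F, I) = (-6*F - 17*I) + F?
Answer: -766/10287 ≈ -0.074463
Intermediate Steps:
Z(y) = 2*y
u(F, I) = -17*I - 5*F (u(F, I) = (-17*I - 6*F) + F = -17*I - 5*F)
g(l) = -2 + 6/l (g(l) = -2 + (2*3)/l = -2 + 6/l)
(-253 + g(-18))/(4669 + u(10, 70)) = (-253 + (-2 + 6/(-18)))/(4669 + (-17*70 - 5*10)) = (-253 + (-2 + 6*(-1/18)))/(4669 + (-1190 - 50)) = (-253 + (-2 - ⅓))/(4669 - 1240) = (-253 - 7/3)/3429 = -766/3*1/3429 = -766/10287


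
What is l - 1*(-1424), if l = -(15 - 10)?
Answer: 1419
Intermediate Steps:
l = -5 (l = -1*5 = -5)
l - 1*(-1424) = -5 - 1*(-1424) = -5 + 1424 = 1419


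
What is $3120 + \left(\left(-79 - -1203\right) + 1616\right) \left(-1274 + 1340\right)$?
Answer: $183960$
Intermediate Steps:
$3120 + \left(\left(-79 - -1203\right) + 1616\right) \left(-1274 + 1340\right) = 3120 + \left(\left(-79 + 1203\right) + 1616\right) 66 = 3120 + \left(1124 + 1616\right) 66 = 3120 + 2740 \cdot 66 = 3120 + 180840 = 183960$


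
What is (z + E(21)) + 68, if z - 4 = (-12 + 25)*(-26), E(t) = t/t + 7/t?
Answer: -794/3 ≈ -264.67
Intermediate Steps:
E(t) = 1 + 7/t
z = -334 (z = 4 + (-12 + 25)*(-26) = 4 + 13*(-26) = 4 - 338 = -334)
(z + E(21)) + 68 = (-334 + (7 + 21)/21) + 68 = (-334 + (1/21)*28) + 68 = (-334 + 4/3) + 68 = -998/3 + 68 = -794/3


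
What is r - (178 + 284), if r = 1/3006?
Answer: -1388771/3006 ≈ -462.00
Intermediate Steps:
r = 1/3006 ≈ 0.00033267
r - (178 + 284) = 1/3006 - (178 + 284) = 1/3006 - 1*462 = 1/3006 - 462 = -1388771/3006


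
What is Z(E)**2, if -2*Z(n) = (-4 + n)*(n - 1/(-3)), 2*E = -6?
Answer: 784/9 ≈ 87.111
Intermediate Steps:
E = -3 (E = (1/2)*(-6) = -3)
Z(n) = -(-4 + n)*(1/3 + n)/2 (Z(n) = -(-4 + n)*(n - 1/(-3))/2 = -(-4 + n)*(n - 1*(-1/3))/2 = -(-4 + n)*(n + 1/3)/2 = -(-4 + n)*(1/3 + n)/2)
Z(E)**2 = (2/3 - 1/2*(-3)**2 + (11/6)*(-3))**2 = (2/3 - 1/2*9 - 11/2)**2 = (2/3 - 9/2 - 11/2)**2 = (-28/3)**2 = 784/9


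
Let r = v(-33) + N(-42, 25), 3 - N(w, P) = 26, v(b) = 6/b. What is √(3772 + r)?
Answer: √453607/11 ≈ 61.228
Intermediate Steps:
N(w, P) = -23 (N(w, P) = 3 - 1*26 = 3 - 26 = -23)
r = -255/11 (r = 6/(-33) - 23 = 6*(-1/33) - 23 = -2/11 - 23 = -255/11 ≈ -23.182)
√(3772 + r) = √(3772 - 255/11) = √(41237/11) = √453607/11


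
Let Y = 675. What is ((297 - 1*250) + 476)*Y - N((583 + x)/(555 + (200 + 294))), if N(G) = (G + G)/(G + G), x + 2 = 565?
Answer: 353024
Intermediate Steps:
x = 563 (x = -2 + 565 = 563)
N(G) = 1 (N(G) = (2*G)/((2*G)) = (2*G)*(1/(2*G)) = 1)
((297 - 1*250) + 476)*Y - N((583 + x)/(555 + (200 + 294))) = ((297 - 1*250) + 476)*675 - 1*1 = ((297 - 250) + 476)*675 - 1 = (47 + 476)*675 - 1 = 523*675 - 1 = 353025 - 1 = 353024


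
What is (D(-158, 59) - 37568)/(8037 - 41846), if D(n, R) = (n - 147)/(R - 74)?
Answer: 112643/101427 ≈ 1.1106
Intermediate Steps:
D(n, R) = (-147 + n)/(-74 + R)
(D(-158, 59) - 37568)/(8037 - 41846) = ((-147 - 158)/(-74 + 59) - 37568)/(8037 - 41846) = (-305/(-15) - 37568)/(-33809) = (-1/15*(-305) - 37568)*(-1/33809) = (61/3 - 37568)*(-1/33809) = -112643/3*(-1/33809) = 112643/101427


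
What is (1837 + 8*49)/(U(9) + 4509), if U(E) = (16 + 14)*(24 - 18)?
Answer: 743/1563 ≈ 0.47537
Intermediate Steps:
U(E) = 180 (U(E) = 30*6 = 180)
(1837 + 8*49)/(U(9) + 4509) = (1837 + 8*49)/(180 + 4509) = (1837 + 392)/4689 = 2229*(1/4689) = 743/1563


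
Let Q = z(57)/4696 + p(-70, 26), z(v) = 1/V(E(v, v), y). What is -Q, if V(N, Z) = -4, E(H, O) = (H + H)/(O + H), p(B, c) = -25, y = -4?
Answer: 469601/18784 ≈ 25.000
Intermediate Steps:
E(H, O) = 2*H/(H + O) (E(H, O) = (2*H)/(H + O) = 2*H/(H + O))
z(v) = -¼ (z(v) = 1/(-4) = -¼)
Q = -469601/18784 (Q = -¼/4696 - 25 = -¼*1/4696 - 25 = -1/18784 - 25 = -469601/18784 ≈ -25.000)
-Q = -1*(-469601/18784) = 469601/18784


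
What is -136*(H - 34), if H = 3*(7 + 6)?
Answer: -680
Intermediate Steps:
H = 39 (H = 3*13 = 39)
-136*(H - 34) = -136*(39 - 34) = -136*5 = -680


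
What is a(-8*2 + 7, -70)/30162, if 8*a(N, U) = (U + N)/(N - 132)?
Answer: 79/34022736 ≈ 2.3220e-6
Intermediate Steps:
a(N, U) = (N + U)/(8*(-132 + N)) (a(N, U) = ((U + N)/(N - 132))/8 = ((N + U)/(-132 + N))/8 = (N + U)/(8*(-132 + N)))
a(-8*2 + 7, -70)/30162 = (((-8*2 + 7) - 70)/(8*(-132 + (-8*2 + 7))))/30162 = (((-16 + 7) - 70)/(8*(-132 + (-16 + 7))))*(1/30162) = ((-9 - 70)/(8*(-132 - 9)))*(1/30162) = ((⅛)*(-79)/(-141))*(1/30162) = ((⅛)*(-1/141)*(-79))*(1/30162) = (79/1128)*(1/30162) = 79/34022736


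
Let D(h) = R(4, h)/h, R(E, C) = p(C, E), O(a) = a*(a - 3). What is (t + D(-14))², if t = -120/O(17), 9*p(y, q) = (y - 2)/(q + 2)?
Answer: 2408704/10323369 ≈ 0.23333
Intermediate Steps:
O(a) = a*(-3 + a)
p(y, q) = (-2 + y)/(9*(2 + q)) (p(y, q) = ((y - 2)/(q + 2))/9 = ((-2 + y)/(2 + q))/9 = (-2 + y)/(9*(2 + q)))
R(E, C) = (-2 + C)/(9*(2 + E))
D(h) = (-1/27 + h/54)/h (D(h) = ((-2 + h)/(9*(2 + 4)))/h = ((⅑)*(-2 + h)/6)/h = ((⅑)*(⅙)*(-2 + h))/h = (-1/27 + h/54)/h)
t = -60/119 (t = -120*1/(17*(-3 + 17)) = -120/(17*14) = -120/238 = -120*1/238 = -60/119 ≈ -0.50420)
(t + D(-14))² = (-60/119 + (1/54)*(-2 - 14)/(-14))² = (-60/119 + (1/54)*(-1/14)*(-16))² = (-60/119 + 4/189)² = (-1552/3213)² = 2408704/10323369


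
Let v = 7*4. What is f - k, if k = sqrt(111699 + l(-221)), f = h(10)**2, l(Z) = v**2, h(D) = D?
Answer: 100 - sqrt(112483) ≈ -235.38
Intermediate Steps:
v = 28
l(Z) = 784 (l(Z) = 28**2 = 784)
f = 100 (f = 10**2 = 100)
k = sqrt(112483) (k = sqrt(111699 + 784) = sqrt(112483) ≈ 335.38)
f - k = 100 - sqrt(112483)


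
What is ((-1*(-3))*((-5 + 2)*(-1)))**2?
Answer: 81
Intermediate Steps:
((-1*(-3))*((-5 + 2)*(-1)))**2 = (3*(-3*(-1)))**2 = (3*3)**2 = 9**2 = 81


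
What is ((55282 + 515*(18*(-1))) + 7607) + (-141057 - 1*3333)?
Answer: -90771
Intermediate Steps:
((55282 + 515*(18*(-1))) + 7607) + (-141057 - 1*3333) = ((55282 + 515*(-18)) + 7607) + (-141057 - 3333) = ((55282 - 9270) + 7607) - 144390 = (46012 + 7607) - 144390 = 53619 - 144390 = -90771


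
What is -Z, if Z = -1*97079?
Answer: 97079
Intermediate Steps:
Z = -97079
-Z = -1*(-97079) = 97079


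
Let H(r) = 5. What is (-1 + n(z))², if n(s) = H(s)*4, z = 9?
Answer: 361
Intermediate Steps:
n(s) = 20 (n(s) = 5*4 = 20)
(-1 + n(z))² = (-1 + 20)² = 19² = 361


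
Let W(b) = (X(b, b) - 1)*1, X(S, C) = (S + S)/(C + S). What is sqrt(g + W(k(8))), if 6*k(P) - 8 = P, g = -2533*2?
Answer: I*sqrt(5066) ≈ 71.176*I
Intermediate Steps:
g = -5066
k(P) = 4/3 + P/6
X(S, C) = 2*S/(C + S) (X(S, C) = (2*S)/(C + S) = 2*S/(C + S))
W(b) = 0 (W(b) = (2*b/(b + b) - 1)*1 = (2*b/((2*b)) - 1)*1 = (2*b*(1/(2*b)) - 1)*1 = (1 - 1)*1 = 0*1 = 0)
sqrt(g + W(k(8))) = sqrt(-5066 + 0) = sqrt(-5066) = I*sqrt(5066)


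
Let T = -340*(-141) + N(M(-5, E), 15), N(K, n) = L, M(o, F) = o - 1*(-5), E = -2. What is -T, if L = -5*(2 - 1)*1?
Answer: -47935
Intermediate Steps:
M(o, F) = 5 + o (M(o, F) = o + 5 = 5 + o)
L = -5 (L = -5*1*1 = -5*1 = -5)
N(K, n) = -5
T = 47935 (T = -340*(-141) - 5 = 47940 - 5 = 47935)
-T = -1*47935 = -47935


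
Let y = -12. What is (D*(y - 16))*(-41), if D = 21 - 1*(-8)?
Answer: 33292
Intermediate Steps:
D = 29 (D = 21 + 8 = 29)
(D*(y - 16))*(-41) = (29*(-12 - 16))*(-41) = (29*(-28))*(-41) = -812*(-41) = 33292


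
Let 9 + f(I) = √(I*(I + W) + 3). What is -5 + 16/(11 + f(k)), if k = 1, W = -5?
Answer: 7/5 - 16*I/5 ≈ 1.4 - 3.2*I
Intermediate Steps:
f(I) = -9 + √(3 + I*(-5 + I)) (f(I) = -9 + √(I*(I - 5) + 3) = -9 + √(I*(-5 + I) + 3) = -9 + √(3 + I*(-5 + I)))
-5 + 16/(11 + f(k)) = -5 + 16/(11 + (-9 + √(3 + 1² - 5*1))) = -5 + 16/(11 + (-9 + √(3 + 1 - 5))) = -5 + 16/(11 + (-9 + √(-1))) = -5 + 16/(11 + (-9 + I)) = -5 + 16/(2 + I) = -5 + ((2 - I)/5)*16 = -5 + 16*(2 - I)/5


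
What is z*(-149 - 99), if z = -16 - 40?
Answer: 13888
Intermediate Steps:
z = -56
z*(-149 - 99) = -56*(-149 - 99) = -56*(-248) = 13888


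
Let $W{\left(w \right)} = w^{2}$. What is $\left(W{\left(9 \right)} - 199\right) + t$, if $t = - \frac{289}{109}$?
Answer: $- \frac{13151}{109} \approx -120.65$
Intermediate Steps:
$t = - \frac{289}{109}$ ($t = \left(-289\right) \frac{1}{109} = - \frac{289}{109} \approx -2.6514$)
$\left(W{\left(9 \right)} - 199\right) + t = \left(9^{2} - 199\right) - \frac{289}{109} = \left(81 - 199\right) - \frac{289}{109} = -118 - \frac{289}{109} = - \frac{13151}{109}$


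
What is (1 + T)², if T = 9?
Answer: 100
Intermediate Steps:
(1 + T)² = (1 + 9)² = 10² = 100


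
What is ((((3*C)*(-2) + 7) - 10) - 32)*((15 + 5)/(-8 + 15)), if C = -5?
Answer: -100/7 ≈ -14.286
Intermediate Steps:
((((3*C)*(-2) + 7) - 10) - 32)*((15 + 5)/(-8 + 15)) = ((((3*(-5))*(-2) + 7) - 10) - 32)*((15 + 5)/(-8 + 15)) = (((-15*(-2) + 7) - 10) - 32)*(20/7) = (((30 + 7) - 10) - 32)*(20*(⅐)) = ((37 - 10) - 32)*(20/7) = (27 - 32)*(20/7) = -5*20/7 = -100/7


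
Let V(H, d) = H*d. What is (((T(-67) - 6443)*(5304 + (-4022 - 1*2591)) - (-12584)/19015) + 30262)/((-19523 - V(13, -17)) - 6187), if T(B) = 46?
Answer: -159800836609/484673335 ≈ -329.71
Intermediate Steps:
(((T(-67) - 6443)*(5304 + (-4022 - 1*2591)) - (-12584)/19015) + 30262)/((-19523 - V(13, -17)) - 6187) = (((46 - 6443)*(5304 + (-4022 - 1*2591)) - (-12584)/19015) + 30262)/((-19523 - 13*(-17)) - 6187) = ((-6397*(5304 + (-4022 - 2591)) - (-12584)/19015) + 30262)/((-19523 - 1*(-221)) - 6187) = ((-6397*(5304 - 6613) - 1*(-12584/19015)) + 30262)/((-19523 + 221) - 6187) = ((-6397*(-1309) + 12584/19015) + 30262)/(-19302 - 6187) = ((8373673 + 12584/19015) + 30262)/(-25489) = (159225404679/19015 + 30262)*(-1/25489) = (159800836609/19015)*(-1/25489) = -159800836609/484673335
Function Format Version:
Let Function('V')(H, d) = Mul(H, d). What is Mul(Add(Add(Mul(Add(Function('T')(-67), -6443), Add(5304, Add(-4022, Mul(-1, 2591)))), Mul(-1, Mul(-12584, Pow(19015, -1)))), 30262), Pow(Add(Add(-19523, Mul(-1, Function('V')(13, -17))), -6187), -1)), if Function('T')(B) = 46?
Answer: Rational(-159800836609, 484673335) ≈ -329.71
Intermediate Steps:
Mul(Add(Add(Mul(Add(Function('T')(-67), -6443), Add(5304, Add(-4022, Mul(-1, 2591)))), Mul(-1, Mul(-12584, Pow(19015, -1)))), 30262), Pow(Add(Add(-19523, Mul(-1, Function('V')(13, -17))), -6187), -1)) = Mul(Add(Add(Mul(Add(46, -6443), Add(5304, Add(-4022, Mul(-1, 2591)))), Mul(-1, Mul(-12584, Pow(19015, -1)))), 30262), Pow(Add(Add(-19523, Mul(-1, Mul(13, -17))), -6187), -1)) = Mul(Add(Add(Mul(-6397, Add(5304, Add(-4022, -2591))), Mul(-1, Mul(-12584, Rational(1, 19015)))), 30262), Pow(Add(Add(-19523, Mul(-1, -221)), -6187), -1)) = Mul(Add(Add(Mul(-6397, Add(5304, -6613)), Mul(-1, Rational(-12584, 19015))), 30262), Pow(Add(Add(-19523, 221), -6187), -1)) = Mul(Add(Add(Mul(-6397, -1309), Rational(12584, 19015)), 30262), Pow(Add(-19302, -6187), -1)) = Mul(Add(Add(8373673, Rational(12584, 19015)), 30262), Pow(-25489, -1)) = Mul(Add(Rational(159225404679, 19015), 30262), Rational(-1, 25489)) = Mul(Rational(159800836609, 19015), Rational(-1, 25489)) = Rational(-159800836609, 484673335)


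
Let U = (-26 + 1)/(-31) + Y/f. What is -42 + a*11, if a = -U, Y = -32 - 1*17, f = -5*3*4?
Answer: -111329/1860 ≈ -59.854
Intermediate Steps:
f = -60 (f = -15*4 = -60)
Y = -49 (Y = -32 - 17 = -49)
U = 3019/1860 (U = (-26 + 1)/(-31) - 49/(-60) = -25*(-1/31) - 49*(-1/60) = 25/31 + 49/60 = 3019/1860 ≈ 1.6231)
a = -3019/1860 (a = -1*3019/1860 = -3019/1860 ≈ -1.6231)
-42 + a*11 = -42 - 3019/1860*11 = -42 - 33209/1860 = -111329/1860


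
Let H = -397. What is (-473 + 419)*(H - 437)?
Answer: 45036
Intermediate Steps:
(-473 + 419)*(H - 437) = (-473 + 419)*(-397 - 437) = -54*(-834) = 45036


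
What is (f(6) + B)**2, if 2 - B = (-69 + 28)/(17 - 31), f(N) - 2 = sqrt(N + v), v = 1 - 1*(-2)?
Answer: 3249/196 ≈ 16.577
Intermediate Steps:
v = 3 (v = 1 + 2 = 3)
f(N) = 2 + sqrt(3 + N) (f(N) = 2 + sqrt(N + 3) = 2 + sqrt(3 + N))
B = -13/14 (B = 2 - (-69 + 28)/(17 - 31) = 2 - (-41)/(-14) = 2 - (-41)*(-1)/14 = 2 - 1*41/14 = 2 - 41/14 = -13/14 ≈ -0.92857)
(f(6) + B)**2 = ((2 + sqrt(3 + 6)) - 13/14)**2 = ((2 + sqrt(9)) - 13/14)**2 = ((2 + 3) - 13/14)**2 = (5 - 13/14)**2 = (57/14)**2 = 3249/196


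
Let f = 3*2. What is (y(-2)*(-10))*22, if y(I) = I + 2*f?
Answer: -2200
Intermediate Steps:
f = 6
y(I) = 12 + I (y(I) = I + 2*6 = I + 12 = 12 + I)
(y(-2)*(-10))*22 = ((12 - 2)*(-10))*22 = (10*(-10))*22 = -100*22 = -2200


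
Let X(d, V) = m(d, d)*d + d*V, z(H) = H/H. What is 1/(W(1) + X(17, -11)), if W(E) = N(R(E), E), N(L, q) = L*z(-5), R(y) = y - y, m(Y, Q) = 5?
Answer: -1/102 ≈ -0.0098039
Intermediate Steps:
R(y) = 0
z(H) = 1
N(L, q) = L (N(L, q) = L*1 = L)
W(E) = 0
X(d, V) = 5*d + V*d (X(d, V) = 5*d + d*V = 5*d + V*d)
1/(W(1) + X(17, -11)) = 1/(0 + 17*(5 - 11)) = 1/(0 + 17*(-6)) = 1/(0 - 102) = 1/(-102) = -1/102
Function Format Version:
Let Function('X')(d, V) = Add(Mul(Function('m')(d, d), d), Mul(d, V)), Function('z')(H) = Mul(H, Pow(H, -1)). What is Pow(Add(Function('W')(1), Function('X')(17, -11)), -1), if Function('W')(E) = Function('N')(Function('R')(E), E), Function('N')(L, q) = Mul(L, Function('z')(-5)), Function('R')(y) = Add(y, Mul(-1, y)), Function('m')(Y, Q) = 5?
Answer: Rational(-1, 102) ≈ -0.0098039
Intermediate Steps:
Function('R')(y) = 0
Function('z')(H) = 1
Function('N')(L, q) = L (Function('N')(L, q) = Mul(L, 1) = L)
Function('W')(E) = 0
Function('X')(d, V) = Add(Mul(5, d), Mul(V, d)) (Function('X')(d, V) = Add(Mul(5, d), Mul(d, V)) = Add(Mul(5, d), Mul(V, d)))
Pow(Add(Function('W')(1), Function('X')(17, -11)), -1) = Pow(Add(0, Mul(17, Add(5, -11))), -1) = Pow(Add(0, Mul(17, -6)), -1) = Pow(Add(0, -102), -1) = Pow(-102, -1) = Rational(-1, 102)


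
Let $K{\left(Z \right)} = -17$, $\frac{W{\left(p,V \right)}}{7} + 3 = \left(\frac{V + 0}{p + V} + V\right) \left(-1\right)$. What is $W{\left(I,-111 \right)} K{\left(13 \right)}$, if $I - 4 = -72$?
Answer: $- \frac{2287299}{179} \approx -12778.0$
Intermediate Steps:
$I = -68$ ($I = 4 - 72 = -68$)
$W{\left(p,V \right)} = -21 - 7 V - \frac{7 V}{V + p}$ ($W{\left(p,V \right)} = -21 + 7 \left(\frac{V + 0}{p + V} + V\right) \left(-1\right) = -21 + 7 \left(\frac{V}{V + p} + V\right) \left(-1\right) = -21 + 7 \left(V + \frac{V}{V + p}\right) \left(-1\right) = -21 + 7 \left(- V - \frac{V}{V + p}\right) = -21 - \left(7 V + \frac{7 V}{V + p}\right) = -21 - 7 V - \frac{7 V}{V + p}$)
$W{\left(I,-111 \right)} K{\left(13 \right)} = \frac{7 \left(- \left(-111\right)^{2} - -444 - -204 - \left(-111\right) \left(-68\right)\right)}{-111 - 68} \left(-17\right) = \frac{7 \left(\left(-1\right) 12321 + 444 + 204 - 7548\right)}{-179} \left(-17\right) = 7 \left(- \frac{1}{179}\right) \left(-12321 + 444 + 204 - 7548\right) \left(-17\right) = 7 \left(- \frac{1}{179}\right) \left(-19221\right) \left(-17\right) = \frac{134547}{179} \left(-17\right) = - \frac{2287299}{179}$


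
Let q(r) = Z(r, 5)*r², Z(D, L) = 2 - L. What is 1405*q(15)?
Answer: -948375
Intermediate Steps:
q(r) = -3*r² (q(r) = (2 - 1*5)*r² = (2 - 5)*r² = -3*r²)
1405*q(15) = 1405*(-3*15²) = 1405*(-3*225) = 1405*(-675) = -948375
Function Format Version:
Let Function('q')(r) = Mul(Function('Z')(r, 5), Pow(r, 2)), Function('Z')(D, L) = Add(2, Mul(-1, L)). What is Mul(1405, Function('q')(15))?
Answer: -948375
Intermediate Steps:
Function('q')(r) = Mul(-3, Pow(r, 2)) (Function('q')(r) = Mul(Add(2, Mul(-1, 5)), Pow(r, 2)) = Mul(Add(2, -5), Pow(r, 2)) = Mul(-3, Pow(r, 2)))
Mul(1405, Function('q')(15)) = Mul(1405, Mul(-3, Pow(15, 2))) = Mul(1405, Mul(-3, 225)) = Mul(1405, -675) = -948375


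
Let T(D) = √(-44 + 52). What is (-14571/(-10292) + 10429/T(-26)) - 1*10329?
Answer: -106291497/10292 + 10429*√2/4 ≈ -6640.4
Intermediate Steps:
T(D) = 2*√2 (T(D) = √8 = 2*√2)
(-14571/(-10292) + 10429/T(-26)) - 1*10329 = (-14571/(-10292) + 10429/((2*√2))) - 1*10329 = (-14571*(-1/10292) + 10429*(√2/4)) - 10329 = (14571/10292 + 10429*√2/4) - 10329 = -106291497/10292 + 10429*√2/4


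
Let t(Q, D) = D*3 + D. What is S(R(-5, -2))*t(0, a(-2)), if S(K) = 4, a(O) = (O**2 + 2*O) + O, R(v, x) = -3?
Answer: -32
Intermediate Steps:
a(O) = O**2 + 3*O
t(Q, D) = 4*D (t(Q, D) = 3*D + D = 4*D)
S(R(-5, -2))*t(0, a(-2)) = 4*(4*(-2*(3 - 2))) = 4*(4*(-2*1)) = 4*(4*(-2)) = 4*(-8) = -32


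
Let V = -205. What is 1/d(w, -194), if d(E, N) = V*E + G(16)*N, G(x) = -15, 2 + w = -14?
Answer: 1/6190 ≈ 0.00016155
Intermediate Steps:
w = -16 (w = -2 - 14 = -16)
d(E, N) = -205*E - 15*N
1/d(w, -194) = 1/(-205*(-16) - 15*(-194)) = 1/(3280 + 2910) = 1/6190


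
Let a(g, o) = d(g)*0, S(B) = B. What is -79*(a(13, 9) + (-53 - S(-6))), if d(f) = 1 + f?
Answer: 3713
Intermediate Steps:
a(g, o) = 0 (a(g, o) = (1 + g)*0 = 0)
-79*(a(13, 9) + (-53 - S(-6))) = -79*(0 + (-53 - 1*(-6))) = -79*(0 + (-53 + 6)) = -79*(0 - 47) = -79*(-47) = 3713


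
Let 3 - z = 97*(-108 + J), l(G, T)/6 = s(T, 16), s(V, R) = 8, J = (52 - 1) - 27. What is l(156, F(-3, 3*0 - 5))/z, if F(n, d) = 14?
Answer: 16/2717 ≈ 0.0058888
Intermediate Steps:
J = 24 (J = 51 - 27 = 24)
l(G, T) = 48 (l(G, T) = 6*8 = 48)
z = 8151 (z = 3 - 97*(-108 + 24) = 3 - 97*(-84) = 3 - 1*(-8148) = 3 + 8148 = 8151)
l(156, F(-3, 3*0 - 5))/z = 48/8151 = 48*(1/8151) = 16/2717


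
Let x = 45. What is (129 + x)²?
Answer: 30276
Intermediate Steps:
(129 + x)² = (129 + 45)² = 174² = 30276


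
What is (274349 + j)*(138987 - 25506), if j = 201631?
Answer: 54014686380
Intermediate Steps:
(274349 + j)*(138987 - 25506) = (274349 + 201631)*(138987 - 25506) = 475980*113481 = 54014686380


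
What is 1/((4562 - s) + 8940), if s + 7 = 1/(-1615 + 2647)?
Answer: 1032/13941287 ≈ 7.4025e-5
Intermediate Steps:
s = -7223/1032 (s = -7 + 1/(-1615 + 2647) = -7 + 1/1032 = -7223/1032 ≈ -6.9990)
1/((4562 - s) + 8940) = 1/((4562 - 1*(-7223/1032)) + 8940) = 1/((4562 + 7223/1032) + 8940) = 1/(4715207/1032 + 8940) = 1/(13941287/1032) = 1032/13941287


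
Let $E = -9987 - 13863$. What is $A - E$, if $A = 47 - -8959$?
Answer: $32856$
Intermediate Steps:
$E = -23850$
$A = 9006$ ($A = 47 + 8959 = 9006$)
$A - E = 9006 - -23850 = 9006 + 23850 = 32856$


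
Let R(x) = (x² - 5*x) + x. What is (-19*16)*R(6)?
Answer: -3648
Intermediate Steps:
R(x) = x² - 4*x
(-19*16)*R(6) = (-19*16)*(6*(-4 + 6)) = -1824*2 = -304*12 = -3648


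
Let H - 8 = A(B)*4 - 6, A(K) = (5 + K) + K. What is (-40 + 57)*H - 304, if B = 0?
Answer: 70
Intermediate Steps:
A(K) = 5 + 2*K
H = 22 (H = 8 + ((5 + 2*0)*4 - 6) = 8 + ((5 + 0)*4 - 6) = 8 + (5*4 - 6) = 8 + (20 - 6) = 8 + 14 = 22)
(-40 + 57)*H - 304 = (-40 + 57)*22 - 304 = 17*22 - 304 = 374 - 304 = 70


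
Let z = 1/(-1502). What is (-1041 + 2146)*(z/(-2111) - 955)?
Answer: -3345983657445/3170722 ≈ -1.0553e+6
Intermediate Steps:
z = -1/1502 ≈ -0.00066578
(-1041 + 2146)*(z/(-2111) - 955) = (-1041 + 2146)*(-1/1502/(-2111) - 955) = 1105*(-1/1502*(-1/2111) - 955) = 1105*(1/3170722 - 955) = 1105*(-3028039509/3170722) = -3345983657445/3170722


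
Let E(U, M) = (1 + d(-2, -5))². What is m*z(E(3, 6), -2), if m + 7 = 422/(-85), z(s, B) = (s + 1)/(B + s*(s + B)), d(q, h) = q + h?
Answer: -37629/103870 ≈ -0.36227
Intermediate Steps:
d(q, h) = h + q
E(U, M) = 36 (E(U, M) = (1 + (-5 - 2))² = (1 - 7)² = (-6)² = 36)
z(s, B) = (1 + s)/(B + s*(B + s))
m = -1017/85 (m = -7 + 422/(-85) = -7 + 422*(-1/85) = -7 - 422/85 = -1017/85 ≈ -11.965)
m*z(E(3, 6), -2) = -1017*(1 + 36)/(85*(-2 + 36² - 2*36)) = -1017*37/(85*(-2 + 1296 - 72)) = -1017*37/(85*1222) = -1017*37/103870 = -1017/85*37/1222 = -37629/103870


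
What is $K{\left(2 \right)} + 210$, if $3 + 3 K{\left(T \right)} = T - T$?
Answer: $209$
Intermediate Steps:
$K{\left(T \right)} = -1$ ($K{\left(T \right)} = -1 + \frac{T - T}{3} = -1 + \frac{1}{3} \cdot 0 = -1 + 0 = -1$)
$K{\left(2 \right)} + 210 = -1 + 210 = 209$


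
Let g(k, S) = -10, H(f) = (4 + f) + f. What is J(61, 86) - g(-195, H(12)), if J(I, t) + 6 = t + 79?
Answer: 169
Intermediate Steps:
J(I, t) = 73 + t (J(I, t) = -6 + (t + 79) = -6 + (79 + t) = 73 + t)
H(f) = 4 + 2*f
J(61, 86) - g(-195, H(12)) = (73 + 86) - 1*(-10) = 159 + 10 = 169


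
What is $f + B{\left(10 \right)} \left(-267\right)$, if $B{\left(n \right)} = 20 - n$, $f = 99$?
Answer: $-2571$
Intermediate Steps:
$f + B{\left(10 \right)} \left(-267\right) = 99 + \left(20 - 10\right) \left(-267\right) = 99 + 10 \left(-267\right) = 99 - 2670 = -2571$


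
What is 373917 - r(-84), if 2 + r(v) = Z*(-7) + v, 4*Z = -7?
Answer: 1495963/4 ≈ 3.7399e+5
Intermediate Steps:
Z = -7/4 (Z = (1/4)*(-7) = -7/4 ≈ -1.7500)
r(v) = 41/4 + v (r(v) = -2 + (-7/4*(-7) + v) = -2 + (49/4 + v) = 41/4 + v)
373917 - r(-84) = 373917 - (41/4 - 84) = 373917 - 1*(-295/4) = 373917 + 295/4 = 1495963/4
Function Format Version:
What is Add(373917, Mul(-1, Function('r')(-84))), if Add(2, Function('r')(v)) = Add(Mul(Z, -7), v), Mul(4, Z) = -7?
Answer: Rational(1495963, 4) ≈ 3.7399e+5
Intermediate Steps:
Z = Rational(-7, 4) (Z = Mul(Rational(1, 4), -7) = Rational(-7, 4) ≈ -1.7500)
Function('r')(v) = Add(Rational(41, 4), v) (Function('r')(v) = Add(-2, Add(Mul(Rational(-7, 4), -7), v)) = Add(-2, Add(Rational(49, 4), v)) = Add(Rational(41, 4), v))
Add(373917, Mul(-1, Function('r')(-84))) = Add(373917, Mul(-1, Add(Rational(41, 4), -84))) = Add(373917, Mul(-1, Rational(-295, 4))) = Add(373917, Rational(295, 4)) = Rational(1495963, 4)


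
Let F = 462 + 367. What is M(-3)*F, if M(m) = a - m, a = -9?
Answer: -4974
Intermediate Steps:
M(m) = -9 - m
F = 829
M(-3)*F = (-9 - 1*(-3))*829 = (-9 + 3)*829 = -6*829 = -4974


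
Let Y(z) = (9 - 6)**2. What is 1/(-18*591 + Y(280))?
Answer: -1/10629 ≈ -9.4082e-5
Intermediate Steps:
Y(z) = 9 (Y(z) = 3**2 = 9)
1/(-18*591 + Y(280)) = 1/(-18*591 + 9) = 1/(-10638 + 9) = 1/(-10629) = -1/10629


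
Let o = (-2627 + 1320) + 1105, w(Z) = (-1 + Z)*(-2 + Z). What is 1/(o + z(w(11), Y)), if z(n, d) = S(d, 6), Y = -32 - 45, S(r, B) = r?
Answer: -1/279 ≈ -0.0035842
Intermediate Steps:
Y = -77
z(n, d) = d
o = -202 (o = -1307 + 1105 = -202)
1/(o + z(w(11), Y)) = 1/(-202 - 77) = 1/(-279) = -1/279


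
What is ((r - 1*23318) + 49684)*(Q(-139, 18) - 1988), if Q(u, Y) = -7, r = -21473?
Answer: -9761535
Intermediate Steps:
((r - 1*23318) + 49684)*(Q(-139, 18) - 1988) = ((-21473 - 1*23318) + 49684)*(-7 - 1988) = ((-21473 - 23318) + 49684)*(-1995) = (-44791 + 49684)*(-1995) = 4893*(-1995) = -9761535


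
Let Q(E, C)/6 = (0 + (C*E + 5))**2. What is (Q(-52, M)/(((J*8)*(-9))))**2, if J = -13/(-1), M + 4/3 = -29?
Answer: 507781561612081/1971216 ≈ 2.5760e+8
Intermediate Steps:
M = -91/3 (M = -4/3 - 29 = -91/3 ≈ -30.333)
J = 13 (J = -13*(-1) = 13)
Q(E, C) = 6*(5 + C*E)**2 (Q(E, C) = 6*(0 + (C*E + 5))**2 = 6*(0 + (5 + C*E))**2 = 6*(5 + C*E)**2)
(Q(-52, M)/(((J*8)*(-9))))**2 = ((6*(5 - 91/3*(-52))**2)/(((13*8)*(-9))))**2 = ((6*(5 + 4732/3)**2)/((104*(-9))))**2 = ((6*(4747/3)**2)/(-936))**2 = ((6*(22534009/9))*(-1/936))**2 = ((45068018/3)*(-1/936))**2 = (-22534009/1404)**2 = 507781561612081/1971216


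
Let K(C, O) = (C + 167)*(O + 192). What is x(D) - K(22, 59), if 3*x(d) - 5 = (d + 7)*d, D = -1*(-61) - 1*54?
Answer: -142214/3 ≈ -47405.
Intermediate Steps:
K(C, O) = (167 + C)*(192 + O)
D = 7 (D = 61 - 54 = 7)
x(d) = 5/3 + d*(7 + d)/3 (x(d) = 5/3 + ((d + 7)*d)/3 = 5/3 + ((7 + d)*d)/3 = 5/3 + (d*(7 + d))/3 = 5/3 + d*(7 + d)/3)
x(D) - K(22, 59) = (5/3 + (1/3)*7**2 + (7/3)*7) - (32064 + 167*59 + 192*22 + 22*59) = (5/3 + (1/3)*49 + 49/3) - (32064 + 9853 + 4224 + 1298) = (5/3 + 49/3 + 49/3) - 1*47439 = 103/3 - 47439 = -142214/3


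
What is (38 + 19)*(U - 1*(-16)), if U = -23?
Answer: -399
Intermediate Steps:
(38 + 19)*(U - 1*(-16)) = (38 + 19)*(-23 - 1*(-16)) = 57*(-23 + 16) = 57*(-7) = -399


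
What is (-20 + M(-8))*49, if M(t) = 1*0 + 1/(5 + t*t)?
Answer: -67571/69 ≈ -979.29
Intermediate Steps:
M(t) = 1/(5 + t²) (M(t) = 0 + 1/(5 + t²) = 1/(5 + t²))
(-20 + M(-8))*49 = (-20 + 1/(5 + (-8)²))*49 = (-20 + 1/(5 + 64))*49 = (-20 + 1/69)*49 = -1379/69*49 = -67571/69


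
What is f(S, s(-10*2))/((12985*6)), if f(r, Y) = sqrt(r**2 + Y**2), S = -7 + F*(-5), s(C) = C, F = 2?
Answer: sqrt(689)/77910 ≈ 0.00033691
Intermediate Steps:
S = -17 (S = -7 + 2*(-5) = -7 - 10 = -17)
f(r, Y) = sqrt(Y**2 + r**2)
f(S, s(-10*2))/((12985*6)) = sqrt((-10*2)**2 + (-17)**2)/((12985*6)) = sqrt((-20)**2 + 289)/77910 = sqrt(400 + 289)*(1/77910) = sqrt(689)*(1/77910) = sqrt(689)/77910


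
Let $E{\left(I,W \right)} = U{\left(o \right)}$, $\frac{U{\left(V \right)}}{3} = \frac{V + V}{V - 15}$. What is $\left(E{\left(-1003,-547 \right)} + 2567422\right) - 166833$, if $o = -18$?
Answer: $\frac{26406515}{11} \approx 2.4006 \cdot 10^{6}$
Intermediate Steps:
$U{\left(V \right)} = \frac{6 V}{-15 + V}$ ($U{\left(V \right)} = 3 \frac{V + V}{V - 15} = 3 \frac{2 V}{-15 + V} = \frac{6 V}{-15 + V}$)
$E{\left(I,W \right)} = \frac{36}{11}$ ($E{\left(I,W \right)} = 6 \left(-18\right) \frac{1}{-15 - 18} = 6 \left(-18\right) \frac{1}{-33} = 6 \left(-18\right) \left(- \frac{1}{33}\right) = \frac{36}{11}$)
$\left(E{\left(-1003,-547 \right)} + 2567422\right) - 166833 = \left(\frac{36}{11} + 2567422\right) - 166833 = \frac{28241678}{11} - 166833 = \frac{26406515}{11}$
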